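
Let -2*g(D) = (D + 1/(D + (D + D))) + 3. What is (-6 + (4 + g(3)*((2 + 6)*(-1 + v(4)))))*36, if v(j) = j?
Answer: -2712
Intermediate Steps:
g(D) = -3/2 - D/2 - 1/(6*D) (g(D) = -((D + 1/(D + (D + D))) + 3)/2 = -((D + 1/(D + 2*D)) + 3)/2 = -((D + 1/(3*D)) + 3)/2 = -(3 + D + 1/(3*D))/2 = -3/2 - D/2 - 1/(6*D))
(-6 + (4 + g(3)*((2 + 6)*(-1 + v(4)))))*36 = (-6 + (4 + ((⅙)*(-1 - 3*3*(3 + 3))/3)*((2 + 6)*(-1 + 4))))*36 = (-6 + (4 + ((⅙)*(⅓)*(-1 - 3*3*6))*(8*3)))*36 = (-6 + (4 + ((⅙)*(⅓)*(-1 - 54))*24))*36 = (-6 + (4 + ((⅙)*(⅓)*(-55))*24))*36 = (-6 + (4 - 55/18*24))*36 = (-6 + (4 - 220/3))*36 = (-6 - 208/3)*36 = -226/3*36 = -2712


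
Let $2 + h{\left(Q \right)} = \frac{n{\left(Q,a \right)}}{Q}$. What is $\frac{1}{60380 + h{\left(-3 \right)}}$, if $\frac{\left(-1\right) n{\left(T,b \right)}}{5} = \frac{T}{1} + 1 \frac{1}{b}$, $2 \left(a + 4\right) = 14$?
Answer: $\frac{9}{543362} \approx 1.6564 \cdot 10^{-5}$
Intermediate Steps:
$a = 3$ ($a = -4 + \frac{1}{2} \cdot 14 = -4 + 7 = 3$)
$n{\left(T,b \right)} = - 5 T - \frac{5}{b}$ ($n{\left(T,b \right)} = - 5 \left(\frac{T}{1} + 1 \frac{1}{b}\right) = - 5 \left(T 1 + \frac{1}{b}\right) = - 5 \left(T + \frac{1}{b}\right) = - 5 T - \frac{5}{b}$)
$h{\left(Q \right)} = -2 + \frac{- \frac{5}{3} - 5 Q}{Q}$ ($h{\left(Q \right)} = -2 + \frac{- 5 Q - \frac{5}{3}}{Q} = -2 + \frac{- \frac{5}{3} - 5 Q}{Q}$)
$\frac{1}{60380 + h{\left(-3 \right)}} = \frac{1}{60380 - \left(7 + \frac{5}{3 \left(-3\right)}\right)} = \frac{1}{60380 - \frac{58}{9}} = \frac{1}{\frac{543362}{9}} = \frac{9}{543362}$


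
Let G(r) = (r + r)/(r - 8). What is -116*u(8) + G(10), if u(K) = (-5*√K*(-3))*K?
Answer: 10 - 27840*√2 ≈ -39362.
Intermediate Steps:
G(r) = 2*r/(-8 + r) (G(r) = (2*r)/(-8 + r) = 2*r/(-8 + r))
u(K) = 15*K^(3/2) (u(K) = (15*√K)*K = 15*K^(3/2))
-116*u(8) + G(10) = -1740*8^(3/2) + 2*10/(-8 + 10) = -1740*16*√2 + 2*10/2 = -27840*√2 + 2*10*(½) = -27840*√2 + 10 = 10 - 27840*√2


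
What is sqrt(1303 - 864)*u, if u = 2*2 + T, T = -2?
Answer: 2*sqrt(439) ≈ 41.905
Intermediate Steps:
u = 2 (u = 2*2 - 2 = 4 - 2 = 2)
sqrt(1303 - 864)*u = sqrt(1303 - 864)*2 = sqrt(439)*2 = 2*sqrt(439)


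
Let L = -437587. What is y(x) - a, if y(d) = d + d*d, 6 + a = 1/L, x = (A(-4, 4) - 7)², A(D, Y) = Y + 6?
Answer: 42008353/437587 ≈ 96.000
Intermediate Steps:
A(D, Y) = 6 + Y
x = 9 (x = ((6 + 4) - 7)² = (10 - 7)² = 3² = 9)
a = -2625523/437587 (a = -6 + 1/(-437587) = -6 - 1/437587 = -2625523/437587 ≈ -6.0000)
y(d) = d + d²
y(x) - a = 9*(1 + 9) - 1*(-2625523/437587) = 9*10 + 2625523/437587 = 90 + 2625523/437587 = 42008353/437587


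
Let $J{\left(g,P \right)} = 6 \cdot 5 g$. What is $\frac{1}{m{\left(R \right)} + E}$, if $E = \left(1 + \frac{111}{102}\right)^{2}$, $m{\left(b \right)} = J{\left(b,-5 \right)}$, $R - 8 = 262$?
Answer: $\frac{1156}{9368641} \approx 0.00012339$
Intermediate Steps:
$R = 270$ ($R = 8 + 262 = 270$)
$J{\left(g,P \right)} = 30 g$
$m{\left(b \right)} = 30 b$
$E = \frac{5041}{1156}$ ($E = \left(1 + 111 \cdot \frac{1}{102}\right)^{2} = \left(1 + \frac{37}{34}\right)^{2} = \left(\frac{71}{34}\right)^{2} = \frac{5041}{1156} \approx 4.3607$)
$\frac{1}{m{\left(R \right)} + E} = \frac{1}{30 \cdot 270 + \frac{5041}{1156}} = \frac{1}{8100 + \frac{5041}{1156}} = \frac{1}{\frac{9368641}{1156}} = \frac{1156}{9368641}$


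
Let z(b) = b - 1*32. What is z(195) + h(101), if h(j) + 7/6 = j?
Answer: 1577/6 ≈ 262.83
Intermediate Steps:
h(j) = -7/6 + j
z(b) = -32 + b (z(b) = b - 32 = -32 + b)
z(195) + h(101) = (-32 + 195) + (-7/6 + 101) = 163 + 599/6 = 1577/6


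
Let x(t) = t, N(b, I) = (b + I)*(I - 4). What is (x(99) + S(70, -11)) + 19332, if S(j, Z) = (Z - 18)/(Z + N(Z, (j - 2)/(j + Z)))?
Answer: 1152487678/59317 ≈ 19429.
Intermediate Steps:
N(b, I) = (-4 + I)*(I + b) (N(b, I) = (I + b)*(-4 + I) = (-4 + I)*(I + b))
S(j, Z) = (-18 + Z)/(-3*Z + (-2 + j)²/(Z + j)² - 4*(-2 + j)/(Z + j) + Z*(-2 + j)/(Z + j)) (S(j, Z) = (Z - 18)/(Z + (((j - 2)/(j + Z))² - 4*(j - 2)/(j + Z) - 4*Z + ((j - 2)/(j + Z))*Z)) = (-18 + Z)/(Z + (((-2 + j)/(Z + j))² - 4*(-2 + j)/(Z + j) - 4*Z + ((-2 + j)/(Z + j))*Z)) = (-18 + Z)/(Z + ((-2 + j)²/(Z + j)² - 4*(-2 + j)/(Z + j) - 4*Z + Z*(-2 + j)/(Z + j))) = (-18 + Z)/(Z + (-4*Z + (-2 + j)²/(Z + j)² - 4*(-2 + j)/(Z + j) + Z*(-2 + j)/(Z + j))) = (-18 + Z)/(-3*Z + (-2 + j)²/(Z + j)² - 4*(-2 + j)/(Z + j) + Z*(-2 + j)/(Z + j)))
(x(99) + S(70, -11)) + 19332 = (99 + (-11 + 70)²*(-18 - 11)/((-2 + 70)² + (-11 + 70)*(8 - 4*70 - 11*(-2 + 70)) - 3*(-11)*(-11 + 70)²)) + 19332 = (99 + 59²*(-29)/(68² + 59*(8 - 280 - 11*68) - 3*(-11)*59²)) + 19332 = (99 + 3481*(-29)/(4624 + 59*(8 - 280 - 748) - 3*(-11)*3481)) + 19332 = (99 + 3481*(-29)/(4624 + 59*(-1020) + 114873)) + 19332 = (99 + 3481*(-29)/(4624 - 60180 + 114873)) + 19332 = (99 + 3481*(-29)/59317) + 19332 = (99 + 3481*(1/59317)*(-29)) + 19332 = (99 - 100949/59317) + 19332 = 5771434/59317 + 19332 = 1152487678/59317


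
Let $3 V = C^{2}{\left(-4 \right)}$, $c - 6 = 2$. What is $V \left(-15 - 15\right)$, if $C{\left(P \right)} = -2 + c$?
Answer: $-360$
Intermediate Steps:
$c = 8$ ($c = 6 + 2 = 8$)
$C{\left(P \right)} = 6$ ($C{\left(P \right)} = -2 + 8 = 6$)
$V = 12$ ($V = \frac{6^{2}}{3} = \frac{1}{3} \cdot 36 = 12$)
$V \left(-15 - 15\right) = 12 \left(-15 - 15\right) = 12 \left(-30\right) = -360$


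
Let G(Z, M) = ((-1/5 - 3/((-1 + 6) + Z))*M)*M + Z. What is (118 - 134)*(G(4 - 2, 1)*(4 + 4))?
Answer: -6144/35 ≈ -175.54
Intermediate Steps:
G(Z, M) = Z + M²*(-⅕ - 3/(5 + Z)) (G(Z, M) = ((-1*⅕ - 3/(5 + Z))*M)*M + Z = ((-⅕ - 3/(5 + Z))*M)*M + Z = (M*(-⅕ - 3/(5 + Z)))*M + Z = M²*(-⅕ - 3/(5 + Z)) + Z = Z + M²*(-⅕ - 3/(5 + Z)))
(118 - 134)*(G(4 - 2, 1)*(4 + 4)) = (118 - 134)*((((4 - 2)² - 4*1² + 5*(4 - 2) - ⅕*(4 - 2)*1²)/(5 + (4 - 2)))*(4 + 4)) = -16*(2² - 4*1 + 5*2 - ⅕*2*1)/(5 + 2)*8 = -16*(4 - 4 + 10 - ⅖)/7*8 = -16*(⅐)*(48/5)*8 = -768*8/35 = -16*384/35 = -6144/35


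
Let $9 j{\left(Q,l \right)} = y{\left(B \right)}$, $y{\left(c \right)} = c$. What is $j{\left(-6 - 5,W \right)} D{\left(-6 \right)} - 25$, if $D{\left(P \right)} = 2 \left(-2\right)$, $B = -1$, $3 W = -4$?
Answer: $- \frac{221}{9} \approx -24.556$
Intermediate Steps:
$W = - \frac{4}{3}$ ($W = \frac{1}{3} \left(-4\right) = - \frac{4}{3} \approx -1.3333$)
$D{\left(P \right)} = -4$
$j{\left(Q,l \right)} = - \frac{1}{9}$ ($j{\left(Q,l \right)} = \frac{1}{9} \left(-1\right) = - \frac{1}{9}$)
$j{\left(-6 - 5,W \right)} D{\left(-6 \right)} - 25 = \left(- \frac{1}{9}\right) \left(-4\right) - 25 = \frac{4}{9} - 25 = - \frac{221}{9}$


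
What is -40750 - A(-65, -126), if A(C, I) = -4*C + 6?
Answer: -41016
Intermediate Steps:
A(C, I) = 6 - 4*C
-40750 - A(-65, -126) = -40750 - (6 - 4*(-65)) = -40750 - (6 + 260) = -40750 - 1*266 = -40750 - 266 = -41016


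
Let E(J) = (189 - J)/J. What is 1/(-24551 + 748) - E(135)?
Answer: -47611/119015 ≈ -0.40004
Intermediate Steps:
E(J) = (189 - J)/J
1/(-24551 + 748) - E(135) = 1/(-24551 + 748) - (189 - 1*135)/135 = 1/(-23803) - (189 - 135)/135 = -1/23803 - 54/135 = -1/23803 - 1*⅖ = -1/23803 - ⅖ = -47611/119015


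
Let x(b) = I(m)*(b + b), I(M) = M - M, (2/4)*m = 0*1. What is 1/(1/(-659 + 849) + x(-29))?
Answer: 190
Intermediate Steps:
m = 0 (m = 2*(0*1) = 2*0 = 0)
I(M) = 0
x(b) = 0 (x(b) = 0*(b + b) = 0*(2*b) = 0)
1/(1/(-659 + 849) + x(-29)) = 1/(1/(-659 + 849) + 0) = 1/(1/190 + 0) = 1/(1/190) = 190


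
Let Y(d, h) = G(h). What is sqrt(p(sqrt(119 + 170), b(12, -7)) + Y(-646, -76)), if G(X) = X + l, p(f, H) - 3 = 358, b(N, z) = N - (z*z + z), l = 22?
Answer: sqrt(307) ≈ 17.521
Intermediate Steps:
b(N, z) = N - z - z**2 (b(N, z) = N - (z**2 + z) = N - (z + z**2) = N + (-z - z**2) = N - z - z**2)
p(f, H) = 361 (p(f, H) = 3 + 358 = 361)
G(X) = 22 + X (G(X) = X + 22 = 22 + X)
Y(d, h) = 22 + h
sqrt(p(sqrt(119 + 170), b(12, -7)) + Y(-646, -76)) = sqrt(361 + (22 - 76)) = sqrt(361 - 54) = sqrt(307)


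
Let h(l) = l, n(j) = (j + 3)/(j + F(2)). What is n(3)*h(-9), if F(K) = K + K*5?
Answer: -18/5 ≈ -3.6000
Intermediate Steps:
F(K) = 6*K (F(K) = K + 5*K = 6*K)
n(j) = (3 + j)/(12 + j) (n(j) = (j + 3)/(j + 6*2) = (3 + j)/(j + 12) = (3 + j)/(12 + j))
n(3)*h(-9) = ((3 + 3)/(12 + 3))*(-9) = (6/15)*(-9) = ((1/15)*6)*(-9) = (⅖)*(-9) = -18/5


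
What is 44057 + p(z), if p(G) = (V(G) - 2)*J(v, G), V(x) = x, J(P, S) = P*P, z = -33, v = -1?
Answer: 44022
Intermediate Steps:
J(P, S) = P²
p(G) = -2 + G (p(G) = (G - 2)*(-1)² = (-2 + G)*1 = -2 + G)
44057 + p(z) = 44057 + (-2 - 33) = 44057 - 35 = 44022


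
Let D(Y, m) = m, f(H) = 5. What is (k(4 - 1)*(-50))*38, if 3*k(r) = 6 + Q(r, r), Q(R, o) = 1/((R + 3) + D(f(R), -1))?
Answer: -11780/3 ≈ -3926.7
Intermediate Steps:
Q(R, o) = 1/(2 + R) (Q(R, o) = 1/((R + 3) - 1) = 1/((3 + R) - 1) = 1/(2 + R))
k(r) = 2 + 1/(3*(2 + r)) (k(r) = (6 + 1/(2 + r))/3 = 2 + 1/(3*(2 + r)))
(k(4 - 1)*(-50))*38 = (((13 + 6*(4 - 1))/(3*(2 + (4 - 1))))*(-50))*38 = (((13 + 6*3)/(3*(2 + 3)))*(-50))*38 = (((⅓)*(13 + 18)/5)*(-50))*38 = (((⅓)*(⅕)*31)*(-50))*38 = ((31/15)*(-50))*38 = -310/3*38 = -11780/3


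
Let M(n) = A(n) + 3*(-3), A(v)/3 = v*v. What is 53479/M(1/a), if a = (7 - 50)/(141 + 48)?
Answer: 98882671/90522 ≈ 1092.4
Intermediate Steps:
a = -43/189 ≈ -0.22751
A(v) = 3*v**2 (A(v) = 3*(v*v) = 3*v**2)
M(n) = -9 + 3*n**2 (M(n) = 3*n**2 + 3*(-3) = 3*n**2 - 9 = -9 + 3*n**2)
53479/M(1/a) = 53479/(-9 + 3*(1/(-43/189))**2) = 53479/(-9 + 3*(-189/43)**2) = 53479/(-9 + 3*(35721/1849)) = 53479/(-9 + 107163/1849) = 53479/(90522/1849) = 53479*(1849/90522) = 98882671/90522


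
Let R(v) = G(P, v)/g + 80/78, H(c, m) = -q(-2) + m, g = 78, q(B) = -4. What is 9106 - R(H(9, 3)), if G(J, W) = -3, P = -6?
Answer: 710191/78 ≈ 9105.0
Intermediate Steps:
H(c, m) = 4 + m (H(c, m) = -1*(-4) + m = 4 + m)
R(v) = 77/78 (R(v) = -3/78 + 80/78 = -3*1/78 + 80*(1/78) = -1/26 + 40/39 = 77/78)
9106 - R(H(9, 3)) = 9106 - 1*77/78 = 9106 - 77/78 = 710191/78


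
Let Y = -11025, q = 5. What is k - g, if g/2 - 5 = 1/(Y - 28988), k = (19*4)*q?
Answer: 14804812/40013 ≈ 370.00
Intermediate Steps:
k = 380 (k = (19*4)*5 = 76*5 = 380)
g = 400128/40013 (g = 10 + 2/(-11025 - 28988) = 10 + 2/(-40013) = 10 + 2*(-1/40013) = 10 - 2/40013 = 400128/40013 ≈ 10.000)
k - g = 380 - 1*400128/40013 = 380 - 400128/40013 = 14804812/40013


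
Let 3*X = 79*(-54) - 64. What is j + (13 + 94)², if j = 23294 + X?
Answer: 99899/3 ≈ 33300.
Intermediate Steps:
X = -4330/3 (X = (79*(-54) - 64)/3 = (-4266 - 64)/3 = (⅓)*(-4330) = -4330/3 ≈ -1443.3)
j = 65552/3 (j = 23294 - 4330/3 = 65552/3 ≈ 21851.)
j + (13 + 94)² = 65552/3 + (13 + 94)² = 65552/3 + 107² = 65552/3 + 11449 = 99899/3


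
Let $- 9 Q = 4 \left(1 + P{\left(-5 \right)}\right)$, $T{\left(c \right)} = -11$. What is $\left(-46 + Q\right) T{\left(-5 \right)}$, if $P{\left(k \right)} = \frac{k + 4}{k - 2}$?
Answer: $\frac{32230}{63} \approx 511.59$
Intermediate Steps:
$P{\left(k \right)} = \frac{4 + k}{-2 + k}$
$Q = - \frac{32}{63}$ ($Q = - \frac{4 \left(1 + \frac{4 - 5}{-2 - 5}\right)}{9} = - \frac{4 \left(1 + \frac{1}{-7} \left(-1\right)\right)}{9} = - \frac{4 \left(1 - - \frac{1}{7}\right)}{9} = - \frac{4 \left(1 + \frac{1}{7}\right)}{9} = - \frac{4 \cdot \frac{8}{7}}{9} = \left(- \frac{1}{9}\right) \frac{32}{7} = - \frac{32}{63} \approx -0.50794$)
$\left(-46 + Q\right) T{\left(-5 \right)} = \left(-46 - \frac{32}{63}\right) \left(-11\right) = \left(- \frac{2930}{63}\right) \left(-11\right) = \frac{32230}{63}$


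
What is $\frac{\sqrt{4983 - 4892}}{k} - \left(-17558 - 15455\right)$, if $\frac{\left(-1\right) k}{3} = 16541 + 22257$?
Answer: $33013 - \frac{\sqrt{91}}{116394} \approx 33013.0$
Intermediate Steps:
$k = -116394$ ($k = - 3 \left(16541 + 22257\right) = \left(-3\right) 38798 = -116394$)
$\frac{\sqrt{4983 - 4892}}{k} - \left(-17558 - 15455\right) = \frac{\sqrt{4983 - 4892}}{-116394} - \left(-17558 - 15455\right) = \sqrt{91} \left(- \frac{1}{116394}\right) - -33013 = - \frac{\sqrt{91}}{116394} + 33013 = 33013 - \frac{\sqrt{91}}{116394}$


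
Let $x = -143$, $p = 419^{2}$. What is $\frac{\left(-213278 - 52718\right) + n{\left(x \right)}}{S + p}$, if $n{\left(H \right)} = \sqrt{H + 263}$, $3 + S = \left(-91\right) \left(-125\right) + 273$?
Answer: $- \frac{132998}{93603} + \frac{\sqrt{30}}{93603} \approx -1.4208$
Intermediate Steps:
$p = 175561$
$S = 11645$ ($S = -3 + \left(\left(-91\right) \left(-125\right) + 273\right) = -3 + \left(11375 + 273\right) = -3 + 11648 = 11645$)
$n{\left(H \right)} = \sqrt{263 + H}$
$\frac{\left(-213278 - 52718\right) + n{\left(x \right)}}{S + p} = \frac{\left(-213278 - 52718\right) + \sqrt{263 - 143}}{11645 + 175561} = \frac{\left(-213278 - 52718\right) + \sqrt{120}}{187206} = \left(-265996 + 2 \sqrt{30}\right) \frac{1}{187206} = - \frac{132998}{93603} + \frac{\sqrt{30}}{93603}$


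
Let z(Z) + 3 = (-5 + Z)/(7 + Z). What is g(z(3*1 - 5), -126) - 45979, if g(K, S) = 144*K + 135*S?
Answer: -318113/5 ≈ -63623.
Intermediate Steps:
z(Z) = -3 + (-5 + Z)/(7 + Z)
g(K, S) = 135*S + 144*K
g(z(3*1 - 5), -126) - 45979 = (135*(-126) + 144*(2*(-13 - (3*1 - 5))/(7 + (3*1 - 5)))) - 45979 = (-17010 + 144*(2*(-13 - (3 - 5))/(7 + (3 - 5)))) - 45979 = (-17010 + 144*(2*(-13 - 1*(-2))/(7 - 2))) - 45979 = (-17010 + 144*(2*(-13 + 2)/5)) - 45979 = (-17010 + 144*(2*(1/5)*(-11))) - 45979 = (-17010 + 144*(-22/5)) - 45979 = (-17010 - 3168/5) - 45979 = -88218/5 - 45979 = -318113/5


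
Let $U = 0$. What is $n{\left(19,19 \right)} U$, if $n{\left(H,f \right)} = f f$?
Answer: $0$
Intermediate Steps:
$n{\left(H,f \right)} = f^{2}$
$n{\left(19,19 \right)} U = 19^{2} \cdot 0 = 361 \cdot 0 = 0$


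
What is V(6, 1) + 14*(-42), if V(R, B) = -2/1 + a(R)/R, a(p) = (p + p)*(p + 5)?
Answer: -568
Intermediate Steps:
a(p) = 2*p*(5 + p) (a(p) = (2*p)*(5 + p) = 2*p*(5 + p))
V(R, B) = 8 + 2*R (V(R, B) = -2/1 + (2*R*(5 + R))/R = -2*1 + (10 + 2*R) = -2 + (10 + 2*R) = 8 + 2*R)
V(6, 1) + 14*(-42) = (8 + 2*6) + 14*(-42) = (8 + 12) - 588 = 20 - 588 = -568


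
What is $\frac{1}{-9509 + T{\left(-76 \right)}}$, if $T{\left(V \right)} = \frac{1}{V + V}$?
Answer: $- \frac{152}{1445369} \approx -0.00010516$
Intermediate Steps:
$T{\left(V \right)} = \frac{1}{2 V}$
$\frac{1}{-9509 + T{\left(-76 \right)}} = \frac{1}{-9509 + \frac{1}{2 \left(-76\right)}} = \frac{1}{-9509 + \frac{1}{2} \left(- \frac{1}{76}\right)} = \frac{1}{-9509 - \frac{1}{152}} = \frac{1}{- \frac{1445369}{152}} = - \frac{152}{1445369}$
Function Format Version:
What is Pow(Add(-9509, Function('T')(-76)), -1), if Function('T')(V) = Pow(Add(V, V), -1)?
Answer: Rational(-152, 1445369) ≈ -0.00010516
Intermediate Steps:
Function('T')(V) = Mul(Rational(1, 2), Pow(V, -1)) (Function('T')(V) = Pow(Mul(2, V), -1) = Mul(Rational(1, 2), Pow(V, -1)))
Pow(Add(-9509, Function('T')(-76)), -1) = Pow(Add(-9509, Mul(Rational(1, 2), Pow(-76, -1))), -1) = Pow(Add(-9509, Mul(Rational(1, 2), Rational(-1, 76))), -1) = Pow(Add(-9509, Rational(-1, 152)), -1) = Pow(Rational(-1445369, 152), -1) = Rational(-152, 1445369)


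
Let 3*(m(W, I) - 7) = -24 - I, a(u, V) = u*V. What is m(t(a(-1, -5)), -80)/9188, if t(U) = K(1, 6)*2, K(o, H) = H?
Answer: 77/27564 ≈ 0.0027935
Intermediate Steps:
a(u, V) = V*u
t(U) = 12 (t(U) = 6*2 = 12)
m(W, I) = -1 - I/3 (m(W, I) = 7 + (-24 - I)/3 = 7 + (-8 - I/3) = -1 - I/3)
m(t(a(-1, -5)), -80)/9188 = (-1 - ⅓*(-80))/9188 = (-1 + 80/3)*(1/9188) = (77/3)*(1/9188) = 77/27564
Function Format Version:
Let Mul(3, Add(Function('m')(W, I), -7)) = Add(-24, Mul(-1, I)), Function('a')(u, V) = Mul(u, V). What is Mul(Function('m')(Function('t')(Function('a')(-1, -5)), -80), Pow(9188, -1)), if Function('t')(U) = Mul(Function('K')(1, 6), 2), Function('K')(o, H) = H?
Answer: Rational(77, 27564) ≈ 0.0027935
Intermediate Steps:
Function('a')(u, V) = Mul(V, u)
Function('t')(U) = 12 (Function('t')(U) = Mul(6, 2) = 12)
Function('m')(W, I) = Add(-1, Mul(Rational(-1, 3), I)) (Function('m')(W, I) = Add(7, Mul(Rational(1, 3), Add(-24, Mul(-1, I)))) = Add(7, Add(-8, Mul(Rational(-1, 3), I))) = Add(-1, Mul(Rational(-1, 3), I)))
Mul(Function('m')(Function('t')(Function('a')(-1, -5)), -80), Pow(9188, -1)) = Mul(Add(-1, Mul(Rational(-1, 3), -80)), Pow(9188, -1)) = Mul(Add(-1, Rational(80, 3)), Rational(1, 9188)) = Mul(Rational(77, 3), Rational(1, 9188)) = Rational(77, 27564)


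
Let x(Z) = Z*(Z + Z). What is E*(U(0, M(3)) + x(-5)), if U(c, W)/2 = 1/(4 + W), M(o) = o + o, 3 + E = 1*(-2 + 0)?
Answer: -251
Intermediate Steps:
E = -5 (E = -3 + 1*(-2 + 0) = -3 + 1*(-2) = -3 - 2 = -5)
x(Z) = 2*Z² (x(Z) = Z*(2*Z) = 2*Z²)
M(o) = 2*o
U(c, W) = 2/(4 + W)
E*(U(0, M(3)) + x(-5)) = -5*(2/(4 + 2*3) + 2*(-5)²) = -5*(2/(4 + 6) + 2*25) = -5*(2/10 + 50) = -5*(2*(⅒) + 50) = -5*(⅕ + 50) = -5*251/5 = -251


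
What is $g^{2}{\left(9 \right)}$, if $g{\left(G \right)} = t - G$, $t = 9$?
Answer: $0$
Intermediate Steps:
$g{\left(G \right)} = 9 - G$
$g^{2}{\left(9 \right)} = \left(9 - 9\right)^{2} = 0^{2} = 0$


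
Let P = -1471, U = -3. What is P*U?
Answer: 4413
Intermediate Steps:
P*U = -1471*(-3) = 4413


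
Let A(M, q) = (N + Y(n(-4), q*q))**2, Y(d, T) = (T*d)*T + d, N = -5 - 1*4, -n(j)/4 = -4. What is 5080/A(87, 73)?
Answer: 5080/206453789886090769 ≈ 2.4606e-14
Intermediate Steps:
n(j) = 16 (n(j) = -4*(-4) = 16)
N = -9 (N = -5 - 4 = -9)
Y(d, T) = d + d*T**2 (Y(d, T) = d*T**2 + d = d + d*T**2)
A(M, q) = (7 + 16*q**4)**2 (A(M, q) = (-9 + 16*(1 + (q*q)**2))**2 = (-9 + 16*(1 + (q**2)**2))**2 = (-9 + 16*(1 + q**4))**2 = (-9 + (16 + 16*q**4))**2 = (7 + 16*q**4)**2)
5080/A(87, 73) = 5080/((7 + 16*73**4)**2) = 5080/((7 + 16*28398241)**2) = 5080/((7 + 454371856)**2) = 5080/(454371863**2) = 5080/206453789886090769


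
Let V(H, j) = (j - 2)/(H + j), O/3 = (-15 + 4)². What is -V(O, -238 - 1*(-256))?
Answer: -16/381 ≈ -0.041995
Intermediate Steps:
O = 363 (O = 3*(-15 + 4)² = 3*(-11)² = 3*121 = 363)
V(H, j) = (-2 + j)/(H + j)
-V(O, -238 - 1*(-256)) = -(-2 + (-238 - 1*(-256)))/(363 + (-238 - 1*(-256))) = -(-2 + (-238 + 256))/(363 + (-238 + 256)) = -(-2 + 18)/(363 + 18) = -16/381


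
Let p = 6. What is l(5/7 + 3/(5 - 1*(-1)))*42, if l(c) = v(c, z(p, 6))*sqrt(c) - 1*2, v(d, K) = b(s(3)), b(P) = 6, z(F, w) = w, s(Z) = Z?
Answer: -84 + 18*sqrt(238) ≈ 193.69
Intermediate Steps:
v(d, K) = 6
l(c) = -2 + 6*sqrt(c) (l(c) = 6*sqrt(c) - 1*2 = 6*sqrt(c) - 2 = -2 + 6*sqrt(c))
l(5/7 + 3/(5 - 1*(-1)))*42 = (-2 + 6*sqrt(5/7 + 3/(5 - 1*(-1))))*42 = (-2 + 6*sqrt(5*(1/7) + 3/(5 + 1)))*42 = (-2 + 6*sqrt(5/7 + 3/6))*42 = (-2 + 6*sqrt(5/7 + 3*(1/6)))*42 = (-2 + 6*sqrt(5/7 + 1/2))*42 = (-2 + 6*sqrt(17/14))*42 = (-2 + 6*(sqrt(238)/14))*42 = (-2 + 3*sqrt(238)/7)*42 = -84 + 18*sqrt(238)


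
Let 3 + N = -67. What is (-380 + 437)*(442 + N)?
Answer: 21204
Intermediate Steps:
N = -70 (N = -3 - 67 = -70)
(-380 + 437)*(442 + N) = (-380 + 437)*(442 - 70) = 57*372 = 21204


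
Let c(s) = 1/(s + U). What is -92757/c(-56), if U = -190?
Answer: 22818222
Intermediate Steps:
c(s) = 1/(-190 + s) (c(s) = 1/(s - 190) = 1/(-190 + s))
-92757/c(-56) = -92757/(1/(-190 - 56)) = -92757/(1/(-246)) = -92757/(-1/246) = -92757*(-246) = 22818222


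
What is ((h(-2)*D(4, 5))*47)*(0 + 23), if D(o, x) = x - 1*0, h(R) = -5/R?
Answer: 27025/2 ≈ 13513.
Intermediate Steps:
D(o, x) = x (D(o, x) = x + 0 = x)
((h(-2)*D(4, 5))*47)*(0 + 23) = ((-5/(-2)*5)*47)*(0 + 23) = ((-5*(-1/2)*5)*47)*23 = (((5/2)*5)*47)*23 = ((25/2)*47)*23 = (1175/2)*23 = 27025/2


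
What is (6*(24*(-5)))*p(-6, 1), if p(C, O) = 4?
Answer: -2880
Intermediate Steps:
(6*(24*(-5)))*p(-6, 1) = (6*(24*(-5)))*4 = (6*(-120))*4 = -720*4 = -2880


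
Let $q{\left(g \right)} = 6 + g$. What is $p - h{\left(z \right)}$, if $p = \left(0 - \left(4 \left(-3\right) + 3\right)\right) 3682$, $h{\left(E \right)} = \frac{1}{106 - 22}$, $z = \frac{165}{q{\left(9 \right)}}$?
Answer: $\frac{2783591}{84} \approx 33138.0$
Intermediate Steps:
$z = 11$ ($z = \frac{165}{6 + 9} = \frac{165}{15} = 165 \cdot \frac{1}{15} = 11$)
$h{\left(E \right)} = \frac{1}{84}$
$p = 33138$ ($p = \left(0 - \left(-12 + 3\right)\right) 3682 = \left(0 - -9\right) 3682 = \left(0 + 9\right) 3682 = 9 \cdot 3682 = 33138$)
$p - h{\left(z \right)} = 33138 - \frac{1}{84} = \frac{2783591}{84}$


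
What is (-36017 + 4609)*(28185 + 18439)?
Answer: -1464366592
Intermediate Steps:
(-36017 + 4609)*(28185 + 18439) = -31408*46624 = -1464366592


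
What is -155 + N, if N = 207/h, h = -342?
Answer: -5913/38 ≈ -155.61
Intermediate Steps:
N = -23/38 (N = 207/(-342) = 207*(-1/342) = -23/38 ≈ -0.60526)
-155 + N = -155 - 23/38 = -5913/38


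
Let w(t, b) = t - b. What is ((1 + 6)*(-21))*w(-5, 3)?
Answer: 1176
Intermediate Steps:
((1 + 6)*(-21))*w(-5, 3) = ((1 + 6)*(-21))*(-5 - 1*3) = (7*(-21))*(-5 - 3) = -147*(-8) = 1176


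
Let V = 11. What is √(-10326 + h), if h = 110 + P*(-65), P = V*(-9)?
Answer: I*√3781 ≈ 61.49*I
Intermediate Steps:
P = -99 (P = 11*(-9) = -99)
h = 6545 (h = 110 - 99*(-65) = 110 + 6435 = 6545)
√(-10326 + h) = √(-10326 + 6545) = √(-3781) = I*√3781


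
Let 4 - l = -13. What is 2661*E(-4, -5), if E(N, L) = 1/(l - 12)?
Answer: 2661/5 ≈ 532.20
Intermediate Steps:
l = 17 (l = 4 - 1*(-13) = 4 + 13 = 17)
E(N, L) = 1/5 (E(N, L) = 1/(17 - 12) = 1/5)
2661*E(-4, -5) = 2661*(1/5) = 2661/5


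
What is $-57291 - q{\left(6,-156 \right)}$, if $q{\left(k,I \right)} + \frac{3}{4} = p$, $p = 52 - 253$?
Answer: $- \frac{228357}{4} \approx -57089.0$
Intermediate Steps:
$p = -201$
$q{\left(k,I \right)} = - \frac{807}{4}$ ($q{\left(k,I \right)} = - \frac{3}{4} - 201 = - \frac{807}{4}$)
$-57291 - q{\left(6,-156 \right)} = -57291 - - \frac{807}{4} = -57291 + \frac{807}{4} = - \frac{228357}{4}$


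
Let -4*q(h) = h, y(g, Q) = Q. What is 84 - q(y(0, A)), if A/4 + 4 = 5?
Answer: 85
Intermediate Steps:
A = 4 (A = -16 + 4*5 = -16 + 20 = 4)
q(h) = -h/4
84 - q(y(0, A)) = 84 - (-1)*4/4 = 84 - 1*(-1) = 84 + 1 = 85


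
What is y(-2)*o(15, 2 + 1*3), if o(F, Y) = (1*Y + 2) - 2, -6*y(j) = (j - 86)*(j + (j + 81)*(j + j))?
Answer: -23320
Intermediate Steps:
y(j) = -(-86 + j)*(j + 2*j*(81 + j))/6 (y(j) = -(j - 86)*(j + (j + 81)*(j + j))/6 = -(-86 + j)*(j + (81 + j)*(2*j))/6 = -(-86 + j)*(j + 2*j*(81 + j))/6)
o(F, Y) = Y (o(F, Y) = (Y + 2) - 2 = (2 + Y) - 2 = Y)
y(-2)*o(15, 2 + 1*3) = ((⅙)*(-2)*(14018 - 2*(-2)² + 9*(-2)))*(2 + 1*3) = ((⅙)*(-2)*(14018 - 2*4 - 18))*(2 + 3) = ((⅙)*(-2)*(14018 - 8 - 18))*5 = ((⅙)*(-2)*13992)*5 = -4664*5 = -23320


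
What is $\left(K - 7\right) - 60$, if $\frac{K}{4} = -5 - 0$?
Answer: $-87$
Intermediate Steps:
$K = -20$ ($K = 4 \left(-5 - 0\right) = 4 \left(-5 + 0\right) = 4 \left(-5\right) = -20$)
$\left(K - 7\right) - 60 = \left(-20 - 7\right) - 60 = -27 - 60 = -87$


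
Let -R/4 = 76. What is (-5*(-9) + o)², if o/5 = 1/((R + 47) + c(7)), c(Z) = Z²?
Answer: 87516025/43264 ≈ 2022.8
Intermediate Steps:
R = -304 (R = -4*76 = -304)
o = -5/208 (o = 5/((-304 + 47) + 7²) = 5/(-257 + 49) = 5/(-208) = 5*(-1/208) = -5/208 ≈ -0.024038)
(-5*(-9) + o)² = (-5*(-9) - 5/208)² = (45 - 5/208)² = (9355/208)² = 87516025/43264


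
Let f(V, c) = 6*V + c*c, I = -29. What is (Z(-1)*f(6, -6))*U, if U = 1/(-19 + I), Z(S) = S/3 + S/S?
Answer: -1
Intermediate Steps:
f(V, c) = c² + 6*V (f(V, c) = 6*V + c² = c² + 6*V)
Z(S) = 1 + S/3 (Z(S) = S*(⅓) + 1 = S/3 + 1 = 1 + S/3)
U = -1/48 (U = 1/(-19 - 29) = 1/(-48) = -1/48 ≈ -0.020833)
(Z(-1)*f(6, -6))*U = ((1 + (⅓)*(-1))*((-6)² + 6*6))*(-1/48) = ((1 - ⅓)*(36 + 36))*(-1/48) = ((⅔)*72)*(-1/48) = 48*(-1/48) = -1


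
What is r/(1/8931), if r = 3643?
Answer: 32535633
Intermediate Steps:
r/(1/8931) = 3643/(1/8931) = 3643*8931 = 32535633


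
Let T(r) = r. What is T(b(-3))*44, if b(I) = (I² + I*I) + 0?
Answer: 792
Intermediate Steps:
b(I) = 2*I² (b(I) = (I² + I²) + 0 = 2*I² + 0 = 2*I²)
T(b(-3))*44 = (2*(-3)²)*44 = (2*9)*44 = 18*44 = 792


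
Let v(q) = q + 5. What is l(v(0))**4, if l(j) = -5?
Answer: 625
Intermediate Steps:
v(q) = 5 + q
l(v(0))**4 = (-5)**4 = 625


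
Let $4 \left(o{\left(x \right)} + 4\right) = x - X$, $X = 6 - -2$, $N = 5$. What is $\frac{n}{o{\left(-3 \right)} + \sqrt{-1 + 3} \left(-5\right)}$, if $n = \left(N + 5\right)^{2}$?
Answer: $\frac{10800}{71} - \frac{8000 \sqrt{2}}{71} \approx -7.2353$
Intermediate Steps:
$X = 8$ ($X = 6 + 2 = 8$)
$o{\left(x \right)} = -6 + \frac{x}{4}$ ($o{\left(x \right)} = -4 + \frac{x - 8}{4} = -4 + \frac{-8 + x}{4} = -4 + \left(-2 + \frac{x}{4}\right) = -6 + \frac{x}{4}$)
$n = 100$ ($n = \left(5 + 5\right)^{2} = 10^{2} = 100$)
$\frac{n}{o{\left(-3 \right)} + \sqrt{-1 + 3} \left(-5\right)} = \frac{1}{\left(-6 + \frac{1}{4} \left(-3\right)\right) + \sqrt{-1 + 3} \left(-5\right)} 100 = \frac{1}{\left(-6 - \frac{3}{4}\right) + \sqrt{2} \left(-5\right)} 100 = \frac{1}{- \frac{27}{4} - 5 \sqrt{2}} \cdot 100 = \frac{100}{- \frac{27}{4} - 5 \sqrt{2}}$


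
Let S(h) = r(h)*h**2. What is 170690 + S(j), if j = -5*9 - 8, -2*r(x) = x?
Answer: 490257/2 ≈ 2.4513e+5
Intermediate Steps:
r(x) = -x/2
j = -53 (j = -45 - 8 = -53)
S(h) = -h**3/2 (S(h) = (-h/2)*h**2 = -h**3/2)
170690 + S(j) = 170690 - 1/2*(-53)**3 = 170690 - 1/2*(-148877) = 170690 + 148877/2 = 490257/2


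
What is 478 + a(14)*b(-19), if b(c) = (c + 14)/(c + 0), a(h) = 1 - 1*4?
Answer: 9067/19 ≈ 477.21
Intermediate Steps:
a(h) = -3 (a(h) = 1 - 4 = -3)
b(c) = (14 + c)/c
478 + a(14)*b(-19) = 478 - 3*(14 - 19)/(-19) = 478 - (-3)*(-5)/19 = 478 - 3*5/19 = 478 - 15/19 = 9067/19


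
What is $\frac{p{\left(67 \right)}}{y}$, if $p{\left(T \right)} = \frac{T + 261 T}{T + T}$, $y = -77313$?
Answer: $- \frac{131}{77313} \approx -0.0016944$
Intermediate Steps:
$p{\left(T \right)} = 131$ ($p{\left(T \right)} = \frac{262 T}{2 T} = 262 T \frac{1}{2 T} = 131$)
$\frac{p{\left(67 \right)}}{y} = \frac{131}{-77313} = 131 \left(- \frac{1}{77313}\right) = - \frac{131}{77313}$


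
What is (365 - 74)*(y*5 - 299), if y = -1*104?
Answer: -238329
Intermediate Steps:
y = -104
(365 - 74)*(y*5 - 299) = (365 - 74)*(-104*5 - 299) = 291*(-520 - 299) = 291*(-819) = -238329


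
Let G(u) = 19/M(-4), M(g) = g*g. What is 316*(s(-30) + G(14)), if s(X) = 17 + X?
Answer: -14931/4 ≈ -3732.8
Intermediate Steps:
M(g) = g²
G(u) = 19/16 (G(u) = 19/((-4)²) = 19/16)
316*(s(-30) + G(14)) = 316*((17 - 30) + 19/16) = 316*(-13 + 19/16) = 316*(-189/16) = -14931/4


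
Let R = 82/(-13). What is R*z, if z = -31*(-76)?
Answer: -193192/13 ≈ -14861.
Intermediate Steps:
R = -82/13 (R = 82*(-1/13) = -82/13 ≈ -6.3077)
z = 2356
R*z = -82/13*2356 = -193192/13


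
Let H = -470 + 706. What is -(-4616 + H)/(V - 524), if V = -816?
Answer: -219/67 ≈ -3.2687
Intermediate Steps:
H = 236
-(-4616 + H)/(V - 524) = -(-4616 + 236)/(-816 - 524) = -(-4380)/(-1340) = -(-4380)*(-1)/1340 = -1*219/67 = -219/67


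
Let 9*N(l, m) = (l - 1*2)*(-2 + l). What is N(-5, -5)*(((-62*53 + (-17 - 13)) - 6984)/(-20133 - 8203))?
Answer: 18025/9108 ≈ 1.9790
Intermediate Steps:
N(l, m) = (-2 + l)²/9 (N(l, m) = ((l - 1*2)*(-2 + l))/9 = ((l - 2)*(-2 + l))/9 = ((-2 + l)*(-2 + l))/9 = (-2 + l)²/9)
N(-5, -5)*(((-62*53 + (-17 - 13)) - 6984)/(-20133 - 8203)) = ((-2 - 5)²/9)*(((-62*53 + (-17 - 13)) - 6984)/(-20133 - 8203)) = ((⅑)*(-7)²)*(((-3286 - 30) - 6984)/(-28336)) = ((⅑)*49)*((-3316 - 6984)*(-1/28336)) = 49*(-10300*(-1/28336))/9 = (49/9)*(2575/7084) = 18025/9108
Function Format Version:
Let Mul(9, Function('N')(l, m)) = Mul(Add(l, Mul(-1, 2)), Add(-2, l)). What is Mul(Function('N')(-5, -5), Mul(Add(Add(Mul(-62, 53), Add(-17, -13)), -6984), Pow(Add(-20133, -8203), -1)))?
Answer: Rational(18025, 9108) ≈ 1.9790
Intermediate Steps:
Function('N')(l, m) = Mul(Rational(1, 9), Pow(Add(-2, l), 2)) (Function('N')(l, m) = Mul(Rational(1, 9), Mul(Add(l, Mul(-1, 2)), Add(-2, l))) = Mul(Rational(1, 9), Mul(Add(l, -2), Add(-2, l))) = Mul(Rational(1, 9), Mul(Add(-2, l), Add(-2, l))) = Mul(Rational(1, 9), Pow(Add(-2, l), 2)))
Mul(Function('N')(-5, -5), Mul(Add(Add(Mul(-62, 53), Add(-17, -13)), -6984), Pow(Add(-20133, -8203), -1))) = Mul(Mul(Rational(1, 9), Pow(Add(-2, -5), 2)), Mul(Add(Add(Mul(-62, 53), Add(-17, -13)), -6984), Pow(Add(-20133, -8203), -1))) = Mul(Mul(Rational(1, 9), Pow(-7, 2)), Mul(Add(Add(-3286, -30), -6984), Pow(-28336, -1))) = Mul(Mul(Rational(1, 9), 49), Mul(Add(-3316, -6984), Rational(-1, 28336))) = Mul(Rational(49, 9), Mul(-10300, Rational(-1, 28336))) = Mul(Rational(49, 9), Rational(2575, 7084)) = Rational(18025, 9108)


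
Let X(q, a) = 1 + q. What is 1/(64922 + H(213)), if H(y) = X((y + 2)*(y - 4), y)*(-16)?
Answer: -1/654054 ≈ -1.5289e-6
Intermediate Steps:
H(y) = -16 - 16*(-4 + y)*(2 + y) (H(y) = (1 + (y + 2)*(y - 4))*(-16) = (1 + (2 + y)*(-4 + y))*(-16) = (1 + (-4 + y)*(2 + y))*(-16) = -16 - 16*(-4 + y)*(2 + y))
1/(64922 + H(213)) = 1/(64922 + (112 - 16*213² + 32*213)) = 1/(64922 + (112 - 16*45369 + 6816)) = 1/(64922 + (112 - 725904 + 6816)) = 1/(64922 - 718976) = 1/(-654054) = -1/654054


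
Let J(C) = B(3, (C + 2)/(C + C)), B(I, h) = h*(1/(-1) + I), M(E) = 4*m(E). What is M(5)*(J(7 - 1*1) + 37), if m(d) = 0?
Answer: 0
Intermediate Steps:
M(E) = 0 (M(E) = 4*0 = 0)
B(I, h) = h*(-1 + I)
J(C) = (2 + C)/C (J(C) = ((C + 2)/(C + C))*(-1 + 3) = ((2 + C)/((2*C)))*2 = ((2 + C)*(1/(2*C)))*2 = ((2 + C)/(2*C))*2 = (2 + C)/C)
M(5)*(J(7 - 1*1) + 37) = 0*((2 + (7 - 1*1))/(7 - 1*1) + 37) = 0*((2 + (7 - 1))/(7 - 1) + 37) = 0*((2 + 6)/6 + 37) = 0*((⅙)*8 + 37) = 0*(4/3 + 37) = 0*(115/3) = 0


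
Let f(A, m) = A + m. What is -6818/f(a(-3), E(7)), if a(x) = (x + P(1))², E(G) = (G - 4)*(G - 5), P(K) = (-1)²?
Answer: -3409/5 ≈ -681.80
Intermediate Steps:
P(K) = 1
E(G) = (-5 + G)*(-4 + G) (E(G) = (-4 + G)*(-5 + G) = (-5 + G)*(-4 + G))
a(x) = (1 + x)² (a(x) = (x + 1)² = (1 + x)²)
-6818/f(a(-3), E(7)) = -6818/((1 - 3)² + (20 + 7² - 9*7)) = -6818/((-2)² + (20 + 49 - 63)) = -6818/(4 + 6) = -6818/10 = -6818*⅒ = -3409/5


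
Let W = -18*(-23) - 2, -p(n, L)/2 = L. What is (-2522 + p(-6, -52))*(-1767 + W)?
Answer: 3276390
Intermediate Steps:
p(n, L) = -2*L
W = 412 (W = 414 - 2 = 412)
(-2522 + p(-6, -52))*(-1767 + W) = (-2522 - 2*(-52))*(-1767 + 412) = (-2522 + 104)*(-1355) = -2418*(-1355) = 3276390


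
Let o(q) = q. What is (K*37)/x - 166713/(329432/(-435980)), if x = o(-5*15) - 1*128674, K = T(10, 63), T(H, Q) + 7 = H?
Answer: 2339483062231077/10603510142 ≈ 2.2063e+5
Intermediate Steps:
T(H, Q) = -7 + H
K = 3 (K = -7 + 10 = 3)
x = -128749 (x = -5*15 - 1*128674 = -75 - 128674 = -128749)
(K*37)/x - 166713/(329432/(-435980)) = (3*37)/(-128749) - 166713/(329432/(-435980)) = 111*(-1/128749) - 166713/(329432*(-1/435980)) = -111/128749 - 166713/(-82358/108995) = -111/128749 - 166713*(-108995/82358) = -111/128749 + 18170883435/82358 = 2339483062231077/10603510142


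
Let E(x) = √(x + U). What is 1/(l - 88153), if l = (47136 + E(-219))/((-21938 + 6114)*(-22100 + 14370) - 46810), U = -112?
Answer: -1317941612170478188740/116180506429599070332360367 - 122272710*I*√331/116180506429599070332360367 ≈ -1.1344e-5 - 1.9147e-17*I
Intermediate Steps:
E(x) = √(-112 + x) (E(x) = √(x - 112) = √(-112 + x))
l = 7856/20378785 + I*√331/122272710 (l = (47136 + √(-112 - 219))/((-21938 + 6114)*(-22100 + 14370) - 46810) = (47136 + √(-331))/(-15824*(-7730) - 46810) = (47136 + I*√331)/(122319520 - 46810) = (47136 + I*√331)/122272710 = (47136 + I*√331)*(1/122272710) = 7856/20378785 + I*√331/122272710 ≈ 0.0003855 + 1.4879e-7*I)
1/(l - 88153) = 1/((7856/20378785 + I*√331/122272710) - 88153) = 1/(-1796451026249/20378785 + I*√331/122272710)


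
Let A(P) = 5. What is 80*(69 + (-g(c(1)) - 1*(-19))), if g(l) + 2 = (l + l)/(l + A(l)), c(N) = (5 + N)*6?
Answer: 289440/41 ≈ 7059.5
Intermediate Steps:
c(N) = 30 + 6*N
g(l) = -2 + 2*l/(5 + l) (g(l) = -2 + (l + l)/(l + 5) = -2 + (2*l)/(5 + l) = -2 + 2*l/(5 + l))
80*(69 + (-g(c(1)) - 1*(-19))) = 80*(69 + (-(-10)/(5 + (30 + 6*1)) - 1*(-19))) = 80*(69 + (-(-10)/(5 + (30 + 6)) + 19)) = 80*(69 + (-(-10)/(5 + 36) + 19)) = 80*(69 + (-(-10)/41 + 19)) = 80*(69 + (-1*(-10/41) + 19)) = 80*(69 + (10/41 + 19)) = 80*(69 + 789/41) = 80*(3618/41) = 289440/41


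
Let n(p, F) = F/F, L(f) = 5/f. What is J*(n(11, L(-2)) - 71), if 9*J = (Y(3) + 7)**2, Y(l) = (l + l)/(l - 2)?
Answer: -11830/9 ≈ -1314.4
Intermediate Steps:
Y(l) = 2*l/(-2 + l) (Y(l) = (2*l)/(-2 + l) = 2*l/(-2 + l))
J = 169/9 (J = (2*3/(-2 + 3) + 7)**2/9 = (2*3/1 + 7)**2/9 = (2*3*1 + 7)**2/9 = (6 + 7)**2/9 = (1/9)*13**2 = (1/9)*169 = 169/9 ≈ 18.778)
n(p, F) = 1
J*(n(11, L(-2)) - 71) = 169*(1 - 71)/9 = (169/9)*(-70) = -11830/9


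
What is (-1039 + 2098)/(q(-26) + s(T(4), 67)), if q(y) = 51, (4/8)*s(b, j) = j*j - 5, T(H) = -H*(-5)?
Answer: 1059/9019 ≈ 0.11742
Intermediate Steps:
T(H) = 5*H
s(b, j) = -10 + 2*j² (s(b, j) = 2*(j*j - 5) = 2*(j² - 5) = 2*(-5 + j²) = -10 + 2*j²)
(-1039 + 2098)/(q(-26) + s(T(4), 67)) = (-1039 + 2098)/(51 + (-10 + 2*67²)) = 1059/(51 + (-10 + 2*4489)) = 1059/(51 + (-10 + 8978)) = 1059/(51 + 8968) = 1059/9019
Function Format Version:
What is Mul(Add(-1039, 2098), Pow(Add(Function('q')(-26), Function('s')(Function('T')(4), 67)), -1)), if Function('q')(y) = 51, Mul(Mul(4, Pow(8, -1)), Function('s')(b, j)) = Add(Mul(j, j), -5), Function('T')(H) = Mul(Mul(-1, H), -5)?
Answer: Rational(1059, 9019) ≈ 0.11742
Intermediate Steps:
Function('T')(H) = Mul(5, H)
Function('s')(b, j) = Add(-10, Mul(2, Pow(j, 2))) (Function('s')(b, j) = Mul(2, Add(Mul(j, j), -5)) = Mul(2, Add(Pow(j, 2), -5)) = Mul(2, Add(-5, Pow(j, 2))) = Add(-10, Mul(2, Pow(j, 2))))
Mul(Add(-1039, 2098), Pow(Add(Function('q')(-26), Function('s')(Function('T')(4), 67)), -1)) = Mul(Add(-1039, 2098), Pow(Add(51, Add(-10, Mul(2, Pow(67, 2)))), -1)) = Mul(1059, Pow(Add(51, Add(-10, Mul(2, 4489))), -1)) = Mul(1059, Pow(Add(51, Add(-10, 8978)), -1)) = Mul(1059, Pow(Add(51, 8968), -1)) = Mul(1059, Pow(9019, -1)) = Mul(1059, Rational(1, 9019)) = Rational(1059, 9019)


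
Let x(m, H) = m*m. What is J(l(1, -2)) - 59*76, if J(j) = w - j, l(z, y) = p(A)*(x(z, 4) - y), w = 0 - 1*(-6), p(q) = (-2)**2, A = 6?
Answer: -4490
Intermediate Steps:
x(m, H) = m**2
p(q) = 4
w = 6 (w = 0 + 6 = 6)
l(z, y) = -4*y + 4*z**2 (l(z, y) = 4*(z**2 - y) = -4*y + 4*z**2)
J(j) = 6 - j
J(l(1, -2)) - 59*76 = (6 - (-4*(-2) + 4*1**2)) - 59*76 = (6 - (8 + 4*1)) - 4484 = (6 - (8 + 4)) - 4484 = (6 - 1*12) - 4484 = (6 - 12) - 4484 = -6 - 4484 = -4490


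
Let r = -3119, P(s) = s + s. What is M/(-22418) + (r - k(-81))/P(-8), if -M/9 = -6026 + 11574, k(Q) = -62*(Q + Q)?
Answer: 147943523/179344 ≈ 824.92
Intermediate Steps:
P(s) = 2*s
k(Q) = -124*Q
M = -49932 (M = -9*(-6026 + 11574) = -9*5548 = -49932)
M/(-22418) + (r - k(-81))/P(-8) = -49932/(-22418) + (-3119 - (-124)*(-81))/((2*(-8))) = -49932*(-1/22418) + (-3119 - 1*10044)/(-16) = 24966/11209 + (-3119 - 10044)*(-1/16) = 24966/11209 - 13163*(-1/16) = 24966/11209 + 13163/16 = 147943523/179344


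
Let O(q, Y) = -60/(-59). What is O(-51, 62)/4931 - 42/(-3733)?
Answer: 12442998/1086037957 ≈ 0.011457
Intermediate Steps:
O(q, Y) = 60/59 (O(q, Y) = -60*(-1)/59 = -1*(-60/59) = 60/59)
O(-51, 62)/4931 - 42/(-3733) = (60/59)/4931 - 42/(-3733) = (60/59)*(1/4931) - 42*(-1/3733) = 60/290929 + 42/3733 = 12442998/1086037957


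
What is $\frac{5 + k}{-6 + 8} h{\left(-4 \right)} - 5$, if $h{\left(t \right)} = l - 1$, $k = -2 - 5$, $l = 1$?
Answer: $-5$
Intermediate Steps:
$k = -7$ ($k = -2 - 5 = -7$)
$h{\left(t \right)} = 0$ ($h{\left(t \right)} = 1 - 1 = 0$)
$\frac{5 + k}{-6 + 8} h{\left(-4 \right)} - 5 = \frac{5 - 7}{-6 + 8} \cdot 0 - 5 = - \frac{2}{2} \cdot 0 - 5 = \left(-2\right) \frac{1}{2} \cdot 0 - 5 = \left(-1\right) 0 - 5 = 0 - 5 = -5$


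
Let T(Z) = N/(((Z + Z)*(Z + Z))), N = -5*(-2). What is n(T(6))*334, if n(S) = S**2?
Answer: 4175/2592 ≈ 1.6107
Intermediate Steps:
N = 10
T(Z) = 5/(2*Z**2) (T(Z) = 10/(((Z + Z)*(Z + Z))) = 10/(((2*Z)*(2*Z))) = 10/((4*Z**2)) = 10*(1/(4*Z**2)) = 5/(2*Z**2))
n(T(6))*334 = ((5/2)/6**2)**2*334 = ((5/2)*(1/36))**2*334 = (5/72)**2*334 = (25/5184)*334 = 4175/2592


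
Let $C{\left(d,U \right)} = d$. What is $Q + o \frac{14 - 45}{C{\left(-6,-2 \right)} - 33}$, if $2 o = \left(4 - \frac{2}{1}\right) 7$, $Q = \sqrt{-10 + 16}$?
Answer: $\frac{217}{39} + \sqrt{6} \approx 8.0136$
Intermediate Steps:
$Q = \sqrt{6} \approx 2.4495$
$o = 7$ ($o = \frac{\left(4 - \frac{2}{1}\right) 7}{2} = \frac{\left(4 - 2\right) 7}{2} = \frac{2 \cdot 7}{2} = \frac{1}{2} \cdot 14 = 7$)
$Q + o \frac{14 - 45}{C{\left(-6,-2 \right)} - 33} = \sqrt{6} + 7 \frac{14 - 45}{-6 - 33} = \sqrt{6} + 7 \left(- \frac{31}{-39}\right) = \sqrt{6} + 7 \left(\left(-31\right) \left(- \frac{1}{39}\right)\right) = \sqrt{6} + 7 \cdot \frac{31}{39} = \sqrt{6} + \frac{217}{39} = \frac{217}{39} + \sqrt{6}$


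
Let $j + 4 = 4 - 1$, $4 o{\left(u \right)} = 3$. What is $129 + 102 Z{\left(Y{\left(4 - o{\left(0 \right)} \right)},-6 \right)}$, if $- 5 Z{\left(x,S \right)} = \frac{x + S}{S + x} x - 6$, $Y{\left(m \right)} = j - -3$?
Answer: $\frac{1053}{5} \approx 210.6$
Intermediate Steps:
$o{\left(u \right)} = \frac{3}{4}$ ($o{\left(u \right)} = \frac{1}{4} \cdot 3 = \frac{3}{4}$)
$j = -1$ ($j = -4 + \left(4 - 1\right) = -4 + 3 = -1$)
$Y{\left(m \right)} = 2$ ($Y{\left(m \right)} = -1 - -3 = -1 + 3 = 2$)
$Z{\left(x,S \right)} = \frac{6}{5} - \frac{x}{5}$ ($Z{\left(x,S \right)} = - \frac{\frac{x + S}{S + x} x - 6}{5} = - \frac{\frac{S + x}{S + x} x - 6}{5} = - \frac{1 x - 6}{5} = - \frac{x - 6}{5} = - \frac{-6 + x}{5} = \frac{6}{5} - \frac{x}{5}$)
$129 + 102 Z{\left(Y{\left(4 - o{\left(0 \right)} \right)},-6 \right)} = 129 + 102 \left(\frac{6}{5} - \frac{2}{5}\right) = 129 + 102 \cdot \frac{4}{5} = 129 + \frac{408}{5} = \frac{1053}{5}$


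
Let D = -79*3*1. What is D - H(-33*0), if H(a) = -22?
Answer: -215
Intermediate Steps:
D = -237 (D = -237*1 = -237)
D - H(-33*0) = -237 - 1*(-22) = -237 + 22 = -215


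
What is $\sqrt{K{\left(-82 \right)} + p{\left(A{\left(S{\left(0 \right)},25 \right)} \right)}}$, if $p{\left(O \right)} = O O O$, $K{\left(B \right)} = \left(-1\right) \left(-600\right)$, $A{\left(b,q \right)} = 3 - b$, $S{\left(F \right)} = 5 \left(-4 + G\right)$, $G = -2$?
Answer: $\sqrt{36537} \approx 191.15$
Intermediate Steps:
$S{\left(F \right)} = -30$ ($S{\left(F \right)} = 5 \left(-4 - 2\right) = 5 \left(-6\right) = -30$)
$K{\left(B \right)} = 600$
$p{\left(O \right)} = O^{3}$ ($p{\left(O \right)} = O^{2} O = O^{3}$)
$\sqrt{K{\left(-82 \right)} + p{\left(A{\left(S{\left(0 \right)},25 \right)} \right)}} = \sqrt{600 + \left(3 - -30\right)^{3}} = \sqrt{600 + \left(3 + 30\right)^{3}} = \sqrt{600 + 33^{3}} = \sqrt{600 + 35937} = \sqrt{36537}$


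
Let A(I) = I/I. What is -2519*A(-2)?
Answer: -2519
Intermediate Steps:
A(I) = 1
-2519*A(-2) = -2519*1 = -2519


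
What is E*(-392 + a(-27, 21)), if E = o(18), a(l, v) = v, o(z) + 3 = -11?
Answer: 5194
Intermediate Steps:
o(z) = -14 (o(z) = -3 - 11 = -14)
E = -14
E*(-392 + a(-27, 21)) = -14*(-392 + 21) = -14*(-371) = 5194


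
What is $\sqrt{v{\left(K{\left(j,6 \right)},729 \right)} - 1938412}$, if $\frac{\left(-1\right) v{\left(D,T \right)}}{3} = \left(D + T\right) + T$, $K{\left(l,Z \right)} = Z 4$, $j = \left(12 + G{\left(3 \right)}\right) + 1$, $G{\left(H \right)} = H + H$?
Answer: $i \sqrt{1942858} \approx 1393.9 i$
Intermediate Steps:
$G{\left(H \right)} = 2 H$
$j = 19$ ($j = \left(12 + 2 \cdot 3\right) + 1 = \left(12 + 6\right) + 1 = 18 + 1 = 19$)
$K{\left(l,Z \right)} = 4 Z$
$v{\left(D,T \right)} = - 6 T - 3 D$ ($v{\left(D,T \right)} = - 3 \left(\left(D + T\right) + T\right) = - 3 \left(D + 2 T\right) = - 6 T - 3 D$)
$\sqrt{v{\left(K{\left(j,6 \right)},729 \right)} - 1938412} = \sqrt{\left(\left(-6\right) 729 - 3 \cdot 4 \cdot 6\right) - 1938412} = \sqrt{\left(-4374 - 72\right) - 1938412} = \sqrt{-4446 - 1938412} = \sqrt{-1942858} = i \sqrt{1942858}$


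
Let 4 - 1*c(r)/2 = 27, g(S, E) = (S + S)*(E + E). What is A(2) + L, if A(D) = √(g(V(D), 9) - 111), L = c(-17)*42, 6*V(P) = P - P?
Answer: -1932 + I*√111 ≈ -1932.0 + 10.536*I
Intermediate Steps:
V(P) = 0 (V(P) = (P - P)/6 = (⅙)*0 = 0)
g(S, E) = 4*E*S (g(S, E) = (2*S)*(2*E) = 4*E*S)
c(r) = -46 (c(r) = 8 - 2*27 = 8 - 54 = -46)
L = -1932 (L = -46*42 = -1932)
A(D) = I*√111 (A(D) = √(4*9*0 - 111) = √(0 - 111) = √(-111) = I*√111)
A(2) + L = I*√111 - 1932 = -1932 + I*√111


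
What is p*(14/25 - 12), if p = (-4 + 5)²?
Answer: -286/25 ≈ -11.440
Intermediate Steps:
p = 1 (p = 1² = 1)
p*(14/25 - 12) = 1*(14/25 - 12) = 1*(-286/25) = -286/25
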